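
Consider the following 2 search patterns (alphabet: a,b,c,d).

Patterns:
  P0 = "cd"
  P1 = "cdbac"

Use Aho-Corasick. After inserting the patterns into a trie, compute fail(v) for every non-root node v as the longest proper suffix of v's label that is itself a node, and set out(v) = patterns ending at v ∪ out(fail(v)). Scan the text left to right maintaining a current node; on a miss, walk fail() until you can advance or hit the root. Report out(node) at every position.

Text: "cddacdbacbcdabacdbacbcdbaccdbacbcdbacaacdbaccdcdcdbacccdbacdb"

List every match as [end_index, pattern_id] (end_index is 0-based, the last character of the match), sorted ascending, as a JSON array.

Build:
Trie nodes:
  n0 'ε': c→1
  n1 'c': d→2
  n2 'cd': b→3  ←P0
  n3 'cdb': a→4
  n4 'cdba': c→5
  n5 'cdbac': ·  ←P1

BFS fail/out derivation:
  fail(1) 'c': from fail(0)=0 chase 'c': 0 ⇒ 0;  out=∅∪out(0)=∅
  fail(2) 'cd': from fail(1)=0 chase 'd': 0 ⇒ 0;  out={0}∪out(0)={0}
  fail(3) 'cdb': from fail(2)=0 chase 'b': 0 ⇒ 0;  out=∅∪out(0)=∅
  fail(4) 'cdba': from fail(3)=0 chase 'a': 0 ⇒ 0;  out=∅∪out(0)=∅
  fail(5) 'cdbac': from fail(4)=0 chase 'c': 0 ⇒ 1;  out={1}∪out(1)={1}

Scan:
[0] read 'c'  n0⇒n1
[1] read 'd'  n1⇒n2  ** P0@[0:1]
[2] read 'd'  n2⇒n0 (fail-walked)
[3] read 'a'  n0⇒n0
[4] read 'c'  n0⇒n1
[5] read 'd'  n1⇒n2  ** P0@[4:5]
[6] read 'b'  n2⇒n3
[7] read 'a'  n3⇒n4
[8] read 'c'  n4⇒n5  ** P1@[4:8]
[9] read 'b'  n5⇒n0 (fail-walked)
[10] read 'c'  n0⇒n1
[11] read 'd'  n1⇒n2  ** P0@[10:11]
[12] read 'a'  n2⇒n0 (fail-walked)
[13] read 'b'  n0⇒n0
[14] read 'a'  n0⇒n0
[15] read 'c'  n0⇒n1
[16] read 'd'  n1⇒n2  ** P0@[15:16]
[17] read 'b'  n2⇒n3
[18] read 'a'  n3⇒n4
[19] read 'c'  n4⇒n5  ** P1@[15:19]
[20] read 'b'  n5⇒n0 (fail-walked)
[21] read 'c'  n0⇒n1
[22] read 'd'  n1⇒n2  ** P0@[21:22]
[23] read 'b'  n2⇒n3
[24] read 'a'  n3⇒n4
[25] read 'c'  n4⇒n5  ** P1@[21:25]
[26] read 'c'  n5⇒n1 (fail-walked)
[27] read 'd'  n1⇒n2  ** P0@[26:27]
[28] read 'b'  n2⇒n3
[29] read 'a'  n3⇒n4
[30] read 'c'  n4⇒n5  ** P1@[26:30]
[31] read 'b'  n5⇒n0 (fail-walked)
[32] read 'c'  n0⇒n1
[33] read 'd'  n1⇒n2  ** P0@[32:33]
[34] read 'b'  n2⇒n3
[35] read 'a'  n3⇒n4
[36] read 'c'  n4⇒n5  ** P1@[32:36]
[37] read 'a'  n5⇒n0 (fail-walked)
[38] read 'a'  n0⇒n0
[39] read 'c'  n0⇒n1
[40] read 'd'  n1⇒n2  ** P0@[39:40]
[41] read 'b'  n2⇒n3
[42] read 'a'  n3⇒n4
[43] read 'c'  n4⇒n5  ** P1@[39:43]
[44] read 'c'  n5⇒n1 (fail-walked)
[45] read 'd'  n1⇒n2  ** P0@[44:45]
[46] read 'c'  n2⇒n1 (fail-walked)
[47] read 'd'  n1⇒n2  ** P0@[46:47]
[48] read 'c'  n2⇒n1 (fail-walked)
[49] read 'd'  n1⇒n2  ** P0@[48:49]
[50] read 'b'  n2⇒n3
[51] read 'a'  n3⇒n4
[52] read 'c'  n4⇒n5  ** P1@[48:52]
[53] read 'c'  n5⇒n1 (fail-walked)
[54] read 'c'  n1⇒n1 (fail-walked)
[55] read 'd'  n1⇒n2  ** P0@[54:55]
[56] read 'b'  n2⇒n3
[57] read 'a'  n3⇒n4
[58] read 'c'  n4⇒n5  ** P1@[54:58]
[59] read 'd'  n5⇒n2 (fail-walked)  ** P0@[58:59]
[60] read 'b'  n2⇒n3

Matches: [[1,0],[5,0],[8,1],[11,0],[16,0],[19,1],[22,0],[25,1],[27,0],[30,1],[33,0],[36,1],[40,0],[43,1],[45,0],[47,0],[49,0],[52,1],[55,0],[58,1],[59,0]]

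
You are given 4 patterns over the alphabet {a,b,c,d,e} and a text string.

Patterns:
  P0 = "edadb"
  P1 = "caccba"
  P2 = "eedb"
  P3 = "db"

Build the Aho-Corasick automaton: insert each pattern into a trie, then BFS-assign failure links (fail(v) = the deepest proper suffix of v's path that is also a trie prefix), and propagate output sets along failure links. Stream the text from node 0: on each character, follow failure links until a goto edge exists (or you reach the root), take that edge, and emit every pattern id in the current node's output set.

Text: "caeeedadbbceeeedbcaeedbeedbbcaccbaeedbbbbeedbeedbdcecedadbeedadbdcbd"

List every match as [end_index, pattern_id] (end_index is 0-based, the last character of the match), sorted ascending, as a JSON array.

Construct AC machine:
Trie (insert patterns):
  n0 'ε': c→6 d→15 e→1
  n1 'e': d→2 e→12
  n2 'ed': a→3
  n3 'eda': d→4
  n4 'edad': b→5
  n5 'edadb': ·  ←P0
  n6 'c': a→7
  n7 'ca': c→8
  n8 'cac': c→9
  n9 'cacc': b→10
  n10 'caccb': a→11
  n11 'caccba': ·  ←P1
  n12 'ee': d→13
  n13 'eed': b→14
  n14 'eedb': ·  ←P2
  n15 'd': b→16
  n16 'db': ·  ←P3

Failure links (BFS by depth):
  fail(1) 'e': from fail(0)=0 chase 'e': 0 ⇒ 0;  out=∅∪out(0)=∅
  fail(6) 'c': from fail(0)=0 chase 'c': 0 ⇒ 0;  out=∅∪out(0)=∅
  fail(15) 'd': from fail(0)=0 chase 'd': 0 ⇒ 0;  out=∅∪out(0)=∅
  fail(2) 'ed': from fail(1)=0 chase 'd': 0 ⇒ 15;  out=∅∪out(15)=∅
  fail(7) 'ca': from fail(6)=0 chase 'a': 0 ⇒ 0;  out=∅∪out(0)=∅
  fail(12) 'ee': from fail(1)=0 chase 'e': 0 ⇒ 1;  out=∅∪out(1)=∅
  fail(16) 'db': from fail(15)=0 chase 'b': 0 ⇒ 0;  out={3}∪out(0)={3}
  fail(3) 'eda': from fail(2)=15 chase 'a': 15→0 ⇒ 0;  out=∅∪out(0)=∅
  fail(8) 'cac': from fail(7)=0 chase 'c': 0 ⇒ 6;  out=∅∪out(6)=∅
  fail(13) 'eed': from fail(12)=1 chase 'd': 1 ⇒ 2;  out=∅∪out(2)=∅
  fail(4) 'edad': from fail(3)=0 chase 'd': 0 ⇒ 15;  out=∅∪out(15)=∅
  fail(9) 'cacc': from fail(8)=6 chase 'c': 6→0 ⇒ 6;  out=∅∪out(6)=∅
  fail(14) 'eedb': from fail(13)=2 chase 'b': 2→15 ⇒ 16;  out={2}∪out(16)={2,3}
  fail(5) 'edadb': from fail(4)=15 chase 'b': 15 ⇒ 16;  out={0}∪out(16)={0,3}
  fail(10) 'caccb': from fail(9)=6 chase 'b': 6→0 ⇒ 0;  out=∅∪out(0)=∅
  fail(11) 'caccba': from fail(10)=0 chase 'a': 0 ⇒ 0;  out={1}∪out(0)={1}

Run:
pos 0 'c': at 6
pos 1 'a': at 7
pos 2 'e': at 1 ·f
pos 3 'e': at 12
pos 4 'e': at 12 ·f
pos 5 'd': at 13
pos 6 'a': at 3 ·f
pos 7 'd': at 4
pos 8 'b': at 5  emit P0@[4:8],P3@[7:8]
pos 9 'b': at 0 ·f
pos 10 'c': at 6
pos 11 'e': at 1 ·f
pos 12 'e': at 12
pos 13 'e': at 12 ·f
pos 14 'e': at 12 ·f
pos 15 'd': at 13
pos 16 'b': at 14  emit P2@[13:16],P3@[15:16]
pos 17 'c': at 6 ·f
pos 18 'a': at 7
pos 19 'e': at 1 ·f
pos 20 'e': at 12
pos 21 'd': at 13
pos 22 'b': at 14  emit P2@[19:22],P3@[21:22]
pos 23 'e': at 1 ·f
pos 24 'e': at 12
pos 25 'd': at 13
pos 26 'b': at 14  emit P2@[23:26],P3@[25:26]
pos 27 'b': at 0 ·f
pos 28 'c': at 6
pos 29 'a': at 7
pos 30 'c': at 8
pos 31 'c': at 9
pos 32 'b': at 10
pos 33 'a': at 11  emit P1@[28:33]
pos 34 'e': at 1 ·f
pos 35 'e': at 12
pos 36 'd': at 13
pos 37 'b': at 14  emit P2@[34:37],P3@[36:37]
pos 38 'b': at 0 ·f
pos 39 'b': at 0
pos 40 'b': at 0
pos 41 'e': at 1
pos 42 'e': at 12
pos 43 'd': at 13
pos 44 'b': at 14  emit P2@[41:44],P3@[43:44]
pos 45 'e': at 1 ·f
pos 46 'e': at 12
pos 47 'd': at 13
pos 48 'b': at 14  emit P2@[45:48],P3@[47:48]
pos 49 'd': at 15 ·f
pos 50 'c': at 6 ·f
pos 51 'e': at 1 ·f
pos 52 'c': at 6 ·f
pos 53 'e': at 1 ·f
pos 54 'd': at 2
pos 55 'a': at 3
pos 56 'd': at 4
pos 57 'b': at 5  emit P0@[53:57],P3@[56:57]
pos 58 'e': at 1 ·f
pos 59 'e': at 12
pos 60 'd': at 13
pos 61 'a': at 3 ·f
pos 62 'd': at 4
pos 63 'b': at 5  emit P0@[59:63],P3@[62:63]
pos 64 'd': at 15 ·f
pos 65 'c': at 6 ·f
pos 66 'b': at 0 ·f
pos 67 'd': at 15

All matches (sorted): [[8,0],[8,3],[16,2],[16,3],[22,2],[22,3],[26,2],[26,3],[33,1],[37,2],[37,3],[44,2],[44,3],[48,2],[48,3],[57,0],[57,3],[63,0],[63,3]]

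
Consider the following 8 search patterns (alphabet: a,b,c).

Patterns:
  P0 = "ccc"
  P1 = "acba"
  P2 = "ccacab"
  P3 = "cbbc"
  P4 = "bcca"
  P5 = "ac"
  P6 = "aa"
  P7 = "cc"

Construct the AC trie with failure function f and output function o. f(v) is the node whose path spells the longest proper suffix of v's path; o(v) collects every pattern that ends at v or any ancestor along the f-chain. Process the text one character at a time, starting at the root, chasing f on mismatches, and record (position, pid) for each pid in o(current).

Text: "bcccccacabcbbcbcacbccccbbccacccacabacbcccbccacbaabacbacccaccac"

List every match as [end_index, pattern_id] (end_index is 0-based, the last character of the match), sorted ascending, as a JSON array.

Build:
Trie (insert patterns):
  n0 'ε': a→4 b→15 c→1
  n1 'c': b→12 c→2
  n2 'cc': a→8 c→3  ←P7
  n3 'ccc': ·  ←P0
  n4 'a': a→19 c→5
  n5 'ac': b→6  ←P5
  n6 'acb': a→7
  n7 'acba': ·  ←P1
  n8 'cca': c→9
  n9 'ccac': a→10
  n10 'ccaca': b→11
  n11 'ccacab': ·  ←P2
  n12 'cb': b→13
  n13 'cbb': c→14
  n14 'cbbc': ·  ←P3
  n15 'b': c→16
  n16 'bc': c→17
  n17 'bcc': a→18
  n18 'bcca': ·  ←P4
  n19 'aa': ·  ←P6

BFS fail/out derivation:
  fail(1) 'c': from fail(0)=0 chase 'c': 0 ⇒ 0;  out=∅∪out(0)=∅
  fail(4) 'a': from fail(0)=0 chase 'a': 0 ⇒ 0;  out=∅∪out(0)=∅
  fail(15) 'b': from fail(0)=0 chase 'b': 0 ⇒ 0;  out=∅∪out(0)=∅
  fail(2) 'cc': from fail(1)=0 chase 'c': 0 ⇒ 1;  out={7}∪out(1)={7}
  fail(5) 'ac': from fail(4)=0 chase 'c': 0 ⇒ 1;  out={5}∪out(1)={5}
  fail(12) 'cb': from fail(1)=0 chase 'b': 0 ⇒ 15;  out=∅∪out(15)=∅
  fail(16) 'bc': from fail(15)=0 chase 'c': 0 ⇒ 1;  out=∅∪out(1)=∅
  fail(19) 'aa': from fail(4)=0 chase 'a': 0 ⇒ 4;  out={6}∪out(4)={6}
  fail(3) 'ccc': from fail(2)=1 chase 'c': 1 ⇒ 2;  out={0}∪out(2)={0,7}
  fail(6) 'acb': from fail(5)=1 chase 'b': 1 ⇒ 12;  out=∅∪out(12)=∅
  fail(8) 'cca': from fail(2)=1 chase 'a': 1→0 ⇒ 4;  out=∅∪out(4)=∅
  fail(13) 'cbb': from fail(12)=15 chase 'b': 15→0 ⇒ 15;  out=∅∪out(15)=∅
  fail(17) 'bcc': from fail(16)=1 chase 'c': 1 ⇒ 2;  out=∅∪out(2)={7}
  fail(7) 'acba': from fail(6)=12 chase 'a': 12→15→0 ⇒ 4;  out={1}∪out(4)={1}
  fail(9) 'ccac': from fail(8)=4 chase 'c': 4 ⇒ 5;  out=∅∪out(5)={5}
  fail(14) 'cbbc': from fail(13)=15 chase 'c': 15 ⇒ 16;  out={3}∪out(16)={3}
  fail(18) 'bcca': from fail(17)=2 chase 'a': 2 ⇒ 8;  out={4}∪out(8)={4}
  fail(10) 'ccaca': from fail(9)=5 chase 'a': 5→1→0 ⇒ 4;  out=∅∪out(4)=∅
  fail(11) 'ccacab': from fail(10)=4 chase 'b': 4→0 ⇒ 15;  out={2}∪out(15)={2}

Text stream:
pos 0 'b': at 15
pos 1 'c': at 16
pos 2 'c': at 17  emit P7@[1:2]
pos 3 'c': at 3 ·f  emit P0@[1:3],P7@[2:3]
pos 4 'c': at 3 ·f  emit P0@[2:4],P7@[3:4]
pos 5 'c': at 3 ·f  emit P0@[3:5],P7@[4:5]
pos 6 'a': at 8 ·f
pos 7 'c': at 9  emit P5@[6:7]
pos 8 'a': at 10
pos 9 'b': at 11  emit P2@[4:9]
pos 10 'c': at 16 ·f
pos 11 'b': at 12 ·f
pos 12 'b': at 13
pos 13 'c': at 14  emit P3@[10:13]
pos 14 'b': at 12 ·f
pos 15 'c': at 16 ·f
pos 16 'a': at 4 ·f
pos 17 'c': at 5  emit P5@[16:17]
pos 18 'b': at 6
pos 19 'c': at 16 ·f
pos 20 'c': at 17  emit P7@[19:20]
pos 21 'c': at 3 ·f  emit P0@[19:21],P7@[20:21]
pos 22 'c': at 3 ·f  emit P0@[20:22],P7@[21:22]
pos 23 'b': at 12 ·f
pos 24 'b': at 13
pos 25 'c': at 14  emit P3@[22:25]
pos 26 'c': at 17 ·f  emit P7@[25:26]
pos 27 'a': at 18  emit P4@[24:27]
pos 28 'c': at 9 ·f  emit P5@[27:28]
pos 29 'c': at 2 ·f  emit P7@[28:29]
pos 30 'c': at 3  emit P0@[28:30],P7@[29:30]
pos 31 'a': at 8 ·f
pos 32 'c': at 9  emit P5@[31:32]
pos 33 'a': at 10
pos 34 'b': at 11  emit P2@[29:34]
pos 35 'a': at 4 ·f
pos 36 'c': at 5  emit P5@[35:36]
pos 37 'b': at 6
pos 38 'c': at 16 ·f
pos 39 'c': at 17  emit P7@[38:39]
pos 40 'c': at 3 ·f  emit P0@[38:40],P7@[39:40]
pos 41 'b': at 12 ·f
pos 42 'c': at 16 ·f
pos 43 'c': at 17  emit P7@[42:43]
pos 44 'a': at 18  emit P4@[41:44]
pos 45 'c': at 9 ·f  emit P5@[44:45]
pos 46 'b': at 6 ·f
pos 47 'a': at 7  emit P1@[44:47]
pos 48 'a': at 19 ·f  emit P6@[47:48]
pos 49 'b': at 15 ·f
pos 50 'a': at 4 ·f
pos 51 'c': at 5  emit P5@[50:51]
pos 52 'b': at 6
pos 53 'a': at 7  emit P1@[50:53]
pos 54 'c': at 5 ·f  emit P5@[53:54]
pos 55 'c': at 2 ·f  emit P7@[54:55]
pos 56 'c': at 3  emit P0@[54:56],P7@[55:56]
pos 57 'a': at 8 ·f
pos 58 'c': at 9  emit P5@[57:58]
pos 59 'c': at 2 ·f  emit P7@[58:59]
pos 60 'a': at 8
pos 61 'c': at 9  emit P5@[60:61]

Result: [[2,7],[3,0],[3,7],[4,0],[4,7],[5,0],[5,7],[7,5],[9,2],[13,3],[17,5],[20,7],[21,0],[21,7],[22,0],[22,7],[25,3],[26,7],[27,4],[28,5],[29,7],[30,0],[30,7],[32,5],[34,2],[36,5],[39,7],[40,0],[40,7],[43,7],[44,4],[45,5],[47,1],[48,6],[51,5],[53,1],[54,5],[55,7],[56,0],[56,7],[58,5],[59,7],[61,5]]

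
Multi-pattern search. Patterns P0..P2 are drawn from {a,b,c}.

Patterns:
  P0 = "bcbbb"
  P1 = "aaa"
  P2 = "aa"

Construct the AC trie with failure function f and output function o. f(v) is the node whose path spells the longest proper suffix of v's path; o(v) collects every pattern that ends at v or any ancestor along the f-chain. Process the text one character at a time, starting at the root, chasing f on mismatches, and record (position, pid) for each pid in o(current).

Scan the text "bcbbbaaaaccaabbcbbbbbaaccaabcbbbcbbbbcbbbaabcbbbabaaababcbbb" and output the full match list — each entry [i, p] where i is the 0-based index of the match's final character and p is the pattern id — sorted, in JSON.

Build automaton:
Trie nodes:
  n0 'ε': a→6 b→1
  n1 'b': c→2
  n2 'bc': b→3
  n3 'bcb': b→4
  n4 'bcbb': b→5
  n5 'bcbbb': ·  ←P0
  n6 'a': a→7
  n7 'aa': a→8  ←P2
  n8 'aaa': ·  ←P1

BFS fail/out derivation:
  n1('b'): parent n0 fail=0; on 'b' 0 → fail=0;  out ∅∪∅=∅
  n6('a'): parent n0 fail=0; on 'a' 0 → fail=0;  out ∅∪∅=∅
  n2('bc'): parent n1 fail=0; on 'c' 0 → fail=0;  out ∅∪∅=∅
  n7('aa'): parent n6 fail=0; on 'a' 0 → fail=6;  out {2}∪∅={2}
  n3('bcb'): parent n2 fail=0; on 'b' 0 → fail=1;  out ∅∪∅=∅
  n8('aaa'): parent n7 fail=6; on 'a' 6 → fail=7;  out {1}∪{2}={1,2}
  n4('bcbb'): parent n3 fail=1; on 'b' 1→0 → fail=1;  out ∅∪∅=∅
  n5('bcbbb'): parent n4 fail=1; on 'b' 1→0 → fail=1;  out {0}∪∅={0}

Scan:
i=0 'b': node 0→1
i=1 'c': node 1→2
i=2 'b': node 2→3
i=3 'b': node 3→4
i=4 'b': node 4→5  emit P0@[0:4]
i=5 'a': node 5→6 (fail-walked)
i=6 'a': node 6→7  emit P2@[5:6]
i=7 'a': node 7→8  emit P1@[5:7],P2@[6:7]
i=8 'a': node 8→8 (fail-walked)  emit P1@[6:8],P2@[7:8]
i=9 'c': node 8→0 (fail-walked)
i=10 'c': node 0→0
i=11 'a': node 0→6
i=12 'a': node 6→7  emit P2@[11:12]
i=13 'b': node 7→1 (fail-walked)
i=14 'b': node 1→1 (fail-walked)
i=15 'c': node 1→2
i=16 'b': node 2→3
i=17 'b': node 3→4
i=18 'b': node 4→5  emit P0@[14:18]
i=19 'b': node 5→1 (fail-walked)
i=20 'b': node 1→1 (fail-walked)
i=21 'a': node 1→6 (fail-walked)
i=22 'a': node 6→7  emit P2@[21:22]
i=23 'c': node 7→0 (fail-walked)
i=24 'c': node 0→0
i=25 'a': node 0→6
i=26 'a': node 6→7  emit P2@[25:26]
i=27 'b': node 7→1 (fail-walked)
i=28 'c': node 1→2
i=29 'b': node 2→3
i=30 'b': node 3→4
i=31 'b': node 4→5  emit P0@[27:31]
i=32 'c': node 5→2 (fail-walked)
i=33 'b': node 2→3
i=34 'b': node 3→4
i=35 'b': node 4→5  emit P0@[31:35]
i=36 'b': node 5→1 (fail-walked)
i=37 'c': node 1→2
i=38 'b': node 2→3
i=39 'b': node 3→4
i=40 'b': node 4→5  emit P0@[36:40]
i=41 'a': node 5→6 (fail-walked)
i=42 'a': node 6→7  emit P2@[41:42]
i=43 'b': node 7→1 (fail-walked)
i=44 'c': node 1→2
i=45 'b': node 2→3
i=46 'b': node 3→4
i=47 'b': node 4→5  emit P0@[43:47]
i=48 'a': node 5→6 (fail-walked)
i=49 'b': node 6→1 (fail-walked)
i=50 'a': node 1→6 (fail-walked)
i=51 'a': node 6→7  emit P2@[50:51]
i=52 'a': node 7→8  emit P1@[50:52],P2@[51:52]
i=53 'b': node 8→1 (fail-walked)
i=54 'a': node 1→6 (fail-walked)
i=55 'b': node 6→1 (fail-walked)
i=56 'c': node 1→2
i=57 'b': node 2→3
i=58 'b': node 3→4
i=59 'b': node 4→5  emit P0@[55:59]

All matches (sorted): [[4,0],[6,2],[7,1],[7,2],[8,1],[8,2],[12,2],[18,0],[22,2],[26,2],[31,0],[35,0],[40,0],[42,2],[47,0],[51,2],[52,1],[52,2],[59,0]]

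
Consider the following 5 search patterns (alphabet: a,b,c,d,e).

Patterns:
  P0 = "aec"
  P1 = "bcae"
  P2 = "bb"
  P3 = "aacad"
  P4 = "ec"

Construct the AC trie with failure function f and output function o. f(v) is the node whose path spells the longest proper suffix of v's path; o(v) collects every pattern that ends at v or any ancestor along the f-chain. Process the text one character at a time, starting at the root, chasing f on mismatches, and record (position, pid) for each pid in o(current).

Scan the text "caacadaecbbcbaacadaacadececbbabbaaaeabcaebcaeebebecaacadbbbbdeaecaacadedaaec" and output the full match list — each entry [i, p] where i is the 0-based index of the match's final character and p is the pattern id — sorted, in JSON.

Construct AC machine:
Trie (insert patterns):
  0='ε' goto a→1 b→4 e→13
  1='a' goto a→9 e→2
  2='ae' goto c→3
  3='aec' goto ·  [P0 ends]
  4='b' goto b→8 c→5
  5='bc' goto a→6
  6='bca' goto e→7
  7='bcae' goto ·  [P1 ends]
  8='bb' goto ·  [P2 ends]
  9='aa' goto c→10
  10='aac' goto a→11
  11='aaca' goto d→12
  12='aacad' goto ·  [P3 ends]
  13='e' goto c→14
  14='ec' goto ·  [P4 ends]

Failure links (BFS by depth):
  n1('a'): parent n0 fail=0; on 'a' 0 → fail=0;  out ∅∪∅=∅
  n4('b'): parent n0 fail=0; on 'b' 0 → fail=0;  out ∅∪∅=∅
  n13('e'): parent n0 fail=0; on 'e' 0 → fail=0;  out ∅∪∅=∅
  n2('ae'): parent n1 fail=0; on 'e' 0 → fail=13;  out ∅∪∅=∅
  n5('bc'): parent n4 fail=0; on 'c' 0 → fail=0;  out ∅∪∅=∅
  n8('bb'): parent n4 fail=0; on 'b' 0 → fail=4;  out {2}∪∅={2}
  n9('aa'): parent n1 fail=0; on 'a' 0 → fail=1;  out ∅∪∅=∅
  n14('ec'): parent n13 fail=0; on 'c' 0 → fail=0;  out {4}∪∅={4}
  n3('aec'): parent n2 fail=13; on 'c' 13 → fail=14;  out {0}∪{4}={0,4}
  n6('bca'): parent n5 fail=0; on 'a' 0 → fail=1;  out ∅∪∅=∅
  n10('aac'): parent n9 fail=1; on 'c' 1→0 → fail=0;  out ∅∪∅=∅
  n7('bcae'): parent n6 fail=1; on 'e' 1 → fail=2;  out {1}∪∅={1}
  n11('aaca'): parent n10 fail=0; on 'a' 0 → fail=1;  out ∅∪∅=∅
  n12('aacad'): parent n11 fail=1; on 'd' 1→0 → fail=0;  out {3}∪∅={3}

Text stream:
i=0 'c': node 0→0
i=1 'a': node 0→1
i=2 'a': node 1→9
i=3 'c': node 9→10
i=4 'a': node 10→11
i=5 'd': node 11→12  ** P3@[1:5]
i=6 'a': node 12→1 (fail-walked)
i=7 'e': node 1→2
i=8 'c': node 2→3  ** P0@[6:8],P4@[7:8]
i=9 'b': node 3→4 (fail-walked)
i=10 'b': node 4→8  ** P2@[9:10]
i=11 'c': node 8→5 (fail-walked)
i=12 'b': node 5→4 (fail-walked)
i=13 'a': node 4→1 (fail-walked)
i=14 'a': node 1→9
i=15 'c': node 9→10
i=16 'a': node 10→11
i=17 'd': node 11→12  ** P3@[13:17]
i=18 'a': node 12→1 (fail-walked)
i=19 'a': node 1→9
i=20 'c': node 9→10
i=21 'a': node 10→11
i=22 'd': node 11→12  ** P3@[18:22]
i=23 'e': node 12→13 (fail-walked)
i=24 'c': node 13→14  ** P4@[23:24]
i=25 'e': node 14→13 (fail-walked)
i=26 'c': node 13→14  ** P4@[25:26]
i=27 'b': node 14→4 (fail-walked)
i=28 'b': node 4→8  ** P2@[27:28]
i=29 'a': node 8→1 (fail-walked)
i=30 'b': node 1→4 (fail-walked)
i=31 'b': node 4→8  ** P2@[30:31]
i=32 'a': node 8→1 (fail-walked)
i=33 'a': node 1→9
i=34 'a': node 9→9 (fail-walked)
i=35 'e': node 9→2 (fail-walked)
i=36 'a': node 2→1 (fail-walked)
i=37 'b': node 1→4 (fail-walked)
i=38 'c': node 4→5
i=39 'a': node 5→6
i=40 'e': node 6→7  ** P1@[37:40]
i=41 'b': node 7→4 (fail-walked)
i=42 'c': node 4→5
i=43 'a': node 5→6
i=44 'e': node 6→7  ** P1@[41:44]
i=45 'e': node 7→13 (fail-walked)
i=46 'b': node 13→4 (fail-walked)
i=47 'e': node 4→13 (fail-walked)
i=48 'b': node 13→4 (fail-walked)
i=49 'e': node 4→13 (fail-walked)
i=50 'c': node 13→14  ** P4@[49:50]
i=51 'a': node 14→1 (fail-walked)
i=52 'a': node 1→9
i=53 'c': node 9→10
i=54 'a': node 10→11
i=55 'd': node 11→12  ** P3@[51:55]
i=56 'b': node 12→4 (fail-walked)
i=57 'b': node 4→8  ** P2@[56:57]
i=58 'b': node 8→8 (fail-walked)  ** P2@[57:58]
i=59 'b': node 8→8 (fail-walked)  ** P2@[58:59]
i=60 'd': node 8→0 (fail-walked)
i=61 'e': node 0→13
i=62 'a': node 13→1 (fail-walked)
i=63 'e': node 1→2
i=64 'c': node 2→3  ** P0@[62:64],P4@[63:64]
i=65 'a': node 3→1 (fail-walked)
i=66 'a': node 1→9
i=67 'c': node 9→10
i=68 'a': node 10→11
i=69 'd': node 11→12  ** P3@[65:69]
i=70 'e': node 12→13 (fail-walked)
i=71 'd': node 13→0 (fail-walked)
i=72 'a': node 0→1
i=73 'a': node 1→9
i=74 'e': node 9→2 (fail-walked)
i=75 'c': node 2→3  ** P0@[73:75],P4@[74:75]

Result: [[5,3],[8,0],[8,4],[10,2],[17,3],[22,3],[24,4],[26,4],[28,2],[31,2],[40,1],[44,1],[50,4],[55,3],[57,2],[58,2],[59,2],[64,0],[64,4],[69,3],[75,0],[75,4]]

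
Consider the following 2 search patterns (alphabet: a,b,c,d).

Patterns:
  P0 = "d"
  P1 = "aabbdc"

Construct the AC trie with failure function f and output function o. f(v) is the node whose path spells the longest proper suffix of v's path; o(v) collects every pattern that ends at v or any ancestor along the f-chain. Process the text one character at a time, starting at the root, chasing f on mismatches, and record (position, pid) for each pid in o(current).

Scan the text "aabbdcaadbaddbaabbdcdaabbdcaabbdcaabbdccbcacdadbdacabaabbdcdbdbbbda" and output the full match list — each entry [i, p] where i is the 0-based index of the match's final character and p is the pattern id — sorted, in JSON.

Construct AC machine:
Trie nodes:
  n0 'ε': a→2 d→1
  n1 'd': ·  [P0 ends]
  n2 'a': a→3
  n3 'aa': b→4
  n4 'aab': b→5
  n5 'aabb': d→6
  n6 'aabbd': c→7
  n7 'aabbdc': ·  [P1 ends]

BFS fail/out derivation:
  fail(1) 'd': from fail(0)=0 chase 'd': 0 ⇒ 0;  out={0}∪out(0)={0}
  fail(2) 'a': from fail(0)=0 chase 'a': 0 ⇒ 0;  out=∅∪out(0)=∅
  fail(3) 'aa': from fail(2)=0 chase 'a': 0 ⇒ 2;  out=∅∪out(2)=∅
  fail(4) 'aab': from fail(3)=2 chase 'b': 2→0 ⇒ 0;  out=∅∪out(0)=∅
  fail(5) 'aabb': from fail(4)=0 chase 'b': 0 ⇒ 0;  out=∅∪out(0)=∅
  fail(6) 'aabbd': from fail(5)=0 chase 'd': 0 ⇒ 1;  out=∅∪out(1)={0}
  fail(7) 'aabbdc': from fail(6)=1 chase 'c': 1→0 ⇒ 0;  out={1}∪out(0)={1}

Text stream:
i=0 'a': node 0→2
i=1 'a': node 2→3
i=2 'b': node 3→4
i=3 'b': node 4→5
i=4 'd': node 5→6  emit P0@[4:4]
i=5 'c': node 6→7  emit P1@[0:5]
i=6 'a': node 7→2 ·f
i=7 'a': node 2→3
i=8 'd': node 3→1 ·f  emit P0@[8:8]
i=9 'b': node 1→0 ·f
i=10 'a': node 0→2
i=11 'd': node 2→1 ·f  emit P0@[11:11]
i=12 'd': node 1→1 ·f  emit P0@[12:12]
i=13 'b': node 1→0 ·f
i=14 'a': node 0→2
i=15 'a': node 2→3
i=16 'b': node 3→4
i=17 'b': node 4→5
i=18 'd': node 5→6  emit P0@[18:18]
i=19 'c': node 6→7  emit P1@[14:19]
i=20 'd': node 7→1 ·f  emit P0@[20:20]
i=21 'a': node 1→2 ·f
i=22 'a': node 2→3
i=23 'b': node 3→4
i=24 'b': node 4→5
i=25 'd': node 5→6  emit P0@[25:25]
i=26 'c': node 6→7  emit P1@[21:26]
i=27 'a': node 7→2 ·f
i=28 'a': node 2→3
i=29 'b': node 3→4
i=30 'b': node 4→5
i=31 'd': node 5→6  emit P0@[31:31]
i=32 'c': node 6→7  emit P1@[27:32]
i=33 'a': node 7→2 ·f
i=34 'a': node 2→3
i=35 'b': node 3→4
i=36 'b': node 4→5
i=37 'd': node 5→6  emit P0@[37:37]
i=38 'c': node 6→7  emit P1@[33:38]
i=39 'c': node 7→0 ·f
i=40 'b': node 0→0
i=41 'c': node 0→0
i=42 'a': node 0→2
i=43 'c': node 2→0 ·f
i=44 'd': node 0→1  emit P0@[44:44]
i=45 'a': node 1→2 ·f
i=46 'd': node 2→1 ·f  emit P0@[46:46]
i=47 'b': node 1→0 ·f
i=48 'd': node 0→1  emit P0@[48:48]
i=49 'a': node 1→2 ·f
i=50 'c': node 2→0 ·f
i=51 'a': node 0→2
i=52 'b': node 2→0 ·f
i=53 'a': node 0→2
i=54 'a': node 2→3
i=55 'b': node 3→4
i=56 'b': node 4→5
i=57 'd': node 5→6  emit P0@[57:57]
i=58 'c': node 6→7  emit P1@[53:58]
i=59 'd': node 7→1 ·f  emit P0@[59:59]
i=60 'b': node 1→0 ·f
i=61 'd': node 0→1  emit P0@[61:61]
i=62 'b': node 1→0 ·f
i=63 'b': node 0→0
i=64 'b': node 0→0
i=65 'd': node 0→1  emit P0@[65:65]
i=66 'a': node 1→2 ·f

Result: [[4,0],[5,1],[8,0],[11,0],[12,0],[18,0],[19,1],[20,0],[25,0],[26,1],[31,0],[32,1],[37,0],[38,1],[44,0],[46,0],[48,0],[57,0],[58,1],[59,0],[61,0],[65,0]]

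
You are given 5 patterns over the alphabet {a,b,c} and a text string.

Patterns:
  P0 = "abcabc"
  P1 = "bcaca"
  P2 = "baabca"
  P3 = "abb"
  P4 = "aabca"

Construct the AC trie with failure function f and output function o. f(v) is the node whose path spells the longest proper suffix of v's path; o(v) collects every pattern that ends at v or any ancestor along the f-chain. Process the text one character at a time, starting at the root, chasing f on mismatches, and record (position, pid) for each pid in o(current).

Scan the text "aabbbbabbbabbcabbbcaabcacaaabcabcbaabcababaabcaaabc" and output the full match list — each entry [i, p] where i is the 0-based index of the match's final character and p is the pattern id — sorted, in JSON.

Build automaton:
Trie nodes:
  0='ε' goto a→1 b→7
  1='a' goto a→18 b→2
  2='ab' goto b→17 c→3
  3='abc' goto a→4
  4='abca' goto b→5
  5='abcab' goto c→6
  6='abcabc' goto ·  [P0 ends]
  7='b' goto a→12 c→8
  8='bc' goto a→9
  9='bca' goto c→10
  10='bcac' goto a→11
  11='bcaca' goto ·  [P1 ends]
  12='ba' goto a→13
  13='baa' goto b→14
  14='baab' goto c→15
  15='baabc' goto a→16
  16='baabca' goto ·  [P2 ends]
  17='abb' goto ·  [P3 ends]
  18='aa' goto b→19
  19='aab' goto c→20
  20='aabc' goto a→21
  21='aabca' goto ·  [P4 ends]

BFS fail/out derivation:
  n1('a'): parent n0 fail=0; on 'a' 0 → fail=0;  out ∅∪∅=∅
  n7('b'): parent n0 fail=0; on 'b' 0 → fail=0;  out ∅∪∅=∅
  n2('ab'): parent n1 fail=0; on 'b' 0 → fail=7;  out ∅∪∅=∅
  n8('bc'): parent n7 fail=0; on 'c' 0 → fail=0;  out ∅∪∅=∅
  n12('ba'): parent n7 fail=0; on 'a' 0 → fail=1;  out ∅∪∅=∅
  n18('aa'): parent n1 fail=0; on 'a' 0 → fail=1;  out ∅∪∅=∅
  n3('abc'): parent n2 fail=7; on 'c' 7 → fail=8;  out ∅∪∅=∅
  n9('bca'): parent n8 fail=0; on 'a' 0 → fail=1;  out ∅∪∅=∅
  n13('baa'): parent n12 fail=1; on 'a' 1 → fail=18;  out ∅∪∅=∅
  n17('abb'): parent n2 fail=7; on 'b' 7→0 → fail=7;  out {3}∪∅={3}
  n19('aab'): parent n18 fail=1; on 'b' 1 → fail=2;  out ∅∪∅=∅
  n4('abca'): parent n3 fail=8; on 'a' 8 → fail=9;  out ∅∪∅=∅
  n10('bcac'): parent n9 fail=1; on 'c' 1→0 → fail=0;  out ∅∪∅=∅
  n14('baab'): parent n13 fail=18; on 'b' 18 → fail=19;  out ∅∪∅=∅
  n20('aabc'): parent n19 fail=2; on 'c' 2 → fail=3;  out ∅∪∅=∅
  n5('abcab'): parent n4 fail=9; on 'b' 9→1 → fail=2;  out ∅∪∅=∅
  n11('bcaca'): parent n10 fail=0; on 'a' 0 → fail=1;  out {1}∪∅={1}
  n15('baabc'): parent n14 fail=19; on 'c' 19 → fail=20;  out ∅∪∅=∅
  n21('aabca'): parent n20 fail=3; on 'a' 3 → fail=4;  out {4}∪∅={4}
  n6('abcabc'): parent n5 fail=2; on 'c' 2 → fail=3;  out {0}∪∅={0}
  n16('baabca'): parent n15 fail=20; on 'a' 20 → fail=21;  out {2}∪{4}={2,4}

Scan:
pos 0 'a': at 1
pos 1 'a': at 18
pos 2 'b': at 19
pos 3 'b': at 17 ·f  emit P3@[1:3]
pos 4 'b': at 7 ·f
pos 5 'b': at 7 ·f
pos 6 'a': at 12
pos 7 'b': at 2 ·f
pos 8 'b': at 17  emit P3@[6:8]
pos 9 'b': at 7 ·f
pos 10 'a': at 12
pos 11 'b': at 2 ·f
pos 12 'b': at 17  emit P3@[10:12]
pos 13 'c': at 8 ·f
pos 14 'a': at 9
pos 15 'b': at 2 ·f
pos 16 'b': at 17  emit P3@[14:16]
pos 17 'b': at 7 ·f
pos 18 'c': at 8
pos 19 'a': at 9
pos 20 'a': at 18 ·f
pos 21 'b': at 19
pos 22 'c': at 20
pos 23 'a': at 21  emit P4@[19:23]
pos 24 'c': at 10 ·f
pos 25 'a': at 11  emit P1@[21:25]
pos 26 'a': at 18 ·f
pos 27 'a': at 18 ·f
pos 28 'b': at 19
pos 29 'c': at 20
pos 30 'a': at 21  emit P4@[26:30]
pos 31 'b': at 5 ·f
pos 32 'c': at 6  emit P0@[27:32]
pos 33 'b': at 7 ·f
pos 34 'a': at 12
pos 35 'a': at 13
pos 36 'b': at 14
pos 37 'c': at 15
pos 38 'a': at 16  emit P2@[33:38],P4@[34:38]
pos 39 'b': at 5 ·f
pos 40 'a': at 12 ·f
pos 41 'b': at 2 ·f
pos 42 'a': at 12 ·f
pos 43 'a': at 13
pos 44 'b': at 14
pos 45 'c': at 15
pos 46 'a': at 16  emit P2@[41:46],P4@[42:46]
pos 47 'a': at 18 ·f
pos 48 'a': at 18 ·f
pos 49 'b': at 19
pos 50 'c': at 20

Result: [[3,3],[8,3],[12,3],[16,3],[23,4],[25,1],[30,4],[32,0],[38,2],[38,4],[46,2],[46,4]]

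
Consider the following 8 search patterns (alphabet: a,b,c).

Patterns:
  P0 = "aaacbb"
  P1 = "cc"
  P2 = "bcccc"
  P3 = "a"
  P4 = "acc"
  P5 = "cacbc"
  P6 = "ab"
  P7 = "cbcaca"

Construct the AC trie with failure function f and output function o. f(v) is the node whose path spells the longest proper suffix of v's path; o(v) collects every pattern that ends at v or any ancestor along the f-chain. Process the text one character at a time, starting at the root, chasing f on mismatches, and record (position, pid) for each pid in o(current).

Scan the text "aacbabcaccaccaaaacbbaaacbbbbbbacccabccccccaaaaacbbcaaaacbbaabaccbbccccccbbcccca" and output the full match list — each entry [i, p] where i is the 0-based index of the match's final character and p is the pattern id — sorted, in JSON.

Build:
Trie nodes:
  n0 'ε': a→1 b→9 c→7
  n1 'a': a→2 b→20 c→14  ←P3
  n2 'aa': a→3
  n3 'aaa': c→4
  n4 'aaac': b→5
  n5 'aaacb': b→6
  n6 'aaacbb': ·  ←P0
  n7 'c': a→16 b→21 c→8
  n8 'cc': ·  ←P1
  n9 'b': c→10
  n10 'bc': c→11
  n11 'bcc': c→12
  n12 'bccc': c→13
  n13 'bcccc': ·  ←P2
  n14 'ac': c→15
  n15 'acc': ·  ←P4
  n16 'ca': c→17
  n17 'cac': b→18
  n18 'cacb': c→19
  n19 'cacbc': ·  ←P5
  n20 'ab': ·  ←P6
  n21 'cb': c→22
  n22 'cbc': a→23
  n23 'cbca': c→24
  n24 'cbcac': a→25
  n25 'cbcaca': ·  ←P7

BFS fail/out derivation:
  n1('a'): parent n0 fail=0; on 'a' 0 → fail=0;  out {3}∪∅={3}
  n7('c'): parent n0 fail=0; on 'c' 0 → fail=0;  out ∅∪∅=∅
  n9('b'): parent n0 fail=0; on 'b' 0 → fail=0;  out ∅∪∅=∅
  n2('aa'): parent n1 fail=0; on 'a' 0 → fail=1;  out ∅∪{3}={3}
  n8('cc'): parent n7 fail=0; on 'c' 0 → fail=7;  out {1}∪∅={1}
  n10('bc'): parent n9 fail=0; on 'c' 0 → fail=7;  out ∅∪∅=∅
  n14('ac'): parent n1 fail=0; on 'c' 0 → fail=7;  out ∅∪∅=∅
  n16('ca'): parent n7 fail=0; on 'a' 0 → fail=1;  out ∅∪{3}={3}
  n20('ab'): parent n1 fail=0; on 'b' 0 → fail=9;  out {6}∪∅={6}
  n21('cb'): parent n7 fail=0; on 'b' 0 → fail=9;  out ∅∪∅=∅
  n3('aaa'): parent n2 fail=1; on 'a' 1 → fail=2;  out ∅∪{3}={3}
  n11('bcc'): parent n10 fail=7; on 'c' 7 → fail=8;  out ∅∪{1}={1}
  n15('acc'): parent n14 fail=7; on 'c' 7 → fail=8;  out {4}∪{1}={1,4}
  n17('cac'): parent n16 fail=1; on 'c' 1 → fail=14;  out ∅∪∅=∅
  n22('cbc'): parent n21 fail=9; on 'c' 9 → fail=10;  out ∅∪∅=∅
  n4('aaac'): parent n3 fail=2; on 'c' 2→1 → fail=14;  out ∅∪∅=∅
  n12('bccc'): parent n11 fail=8; on 'c' 8→7 → fail=8;  out ∅∪{1}={1}
  n18('cacb'): parent n17 fail=14; on 'b' 14→7 → fail=21;  out ∅∪∅=∅
  n23('cbca'): parent n22 fail=10; on 'a' 10→7 → fail=16;  out ∅∪{3}={3}
  n5('aaacb'): parent n4 fail=14; on 'b' 14→7 → fail=21;  out ∅∪∅=∅
  n13('bcccc'): parent n12 fail=8; on 'c' 8→7 → fail=8;  out {2}∪{1}={1,2}
  n19('cacbc'): parent n18 fail=21; on 'c' 21 → fail=22;  out {5}∪∅={5}
  n24('cbcac'): parent n23 fail=16; on 'c' 16 → fail=17;  out ∅∪∅=∅
  n6('aaacbb'): parent n5 fail=21; on 'b' 21→9→0 → fail=9;  out {0}∪∅={0}
  n25('cbcaca'): parent n24 fail=17; on 'a' 17→14→7 → fail=16;  out {7}∪{3}={3,7}

Run:
pos 0 'a': at 1  emit P3@[0:0]
pos 1 'a': at 2  emit P3@[1:1]
pos 2 'c': at 14 ·f
pos 3 'b': at 21 ·f
pos 4 'a': at 1 ·f  emit P3@[4:4]
pos 5 'b': at 20  emit P6@[4:5]
pos 6 'c': at 10 ·f
pos 7 'a': at 16 ·f  emit P3@[7:7]
pos 8 'c': at 17
pos 9 'c': at 15 ·f  emit P1@[8:9],P4@[7:9]
pos 10 'a': at 16 ·f  emit P3@[10:10]
pos 11 'c': at 17
pos 12 'c': at 15 ·f  emit P1@[11:12],P4@[10:12]
pos 13 'a': at 16 ·f  emit P3@[13:13]
pos 14 'a': at 2 ·f  emit P3@[14:14]
pos 15 'a': at 3  emit P3@[15:15]
pos 16 'a': at 3 ·f  emit P3@[16:16]
pos 17 'c': at 4
pos 18 'b': at 5
pos 19 'b': at 6  emit P0@[14:19]
pos 20 'a': at 1 ·f  emit P3@[20:20]
pos 21 'a': at 2  emit P3@[21:21]
pos 22 'a': at 3  emit P3@[22:22]
pos 23 'c': at 4
pos 24 'b': at 5
pos 25 'b': at 6  emit P0@[20:25]
pos 26 'b': at 9 ·f
pos 27 'b': at 9 ·f
pos 28 'b': at 9 ·f
pos 29 'b': at 9 ·f
pos 30 'a': at 1 ·f  emit P3@[30:30]
pos 31 'c': at 14
pos 32 'c': at 15  emit P1@[31:32],P4@[30:32]
pos 33 'c': at 8 ·f  emit P1@[32:33]
pos 34 'a': at 16 ·f  emit P3@[34:34]
pos 35 'b': at 20 ·f  emit P6@[34:35]
pos 36 'c': at 10 ·f
pos 37 'c': at 11  emit P1@[36:37]
pos 38 'c': at 12  emit P1@[37:38]
pos 39 'c': at 13  emit P1@[38:39],P2@[35:39]
pos 40 'c': at 8 ·f  emit P1@[39:40]
pos 41 'c': at 8 ·f  emit P1@[40:41]
pos 42 'a': at 16 ·f  emit P3@[42:42]
pos 43 'a': at 2 ·f  emit P3@[43:43]
pos 44 'a': at 3  emit P3@[44:44]
pos 45 'a': at 3 ·f  emit P3@[45:45]
pos 46 'a': at 3 ·f  emit P3@[46:46]
pos 47 'c': at 4
pos 48 'b': at 5
pos 49 'b': at 6  emit P0@[44:49]
pos 50 'c': at 10 ·f
pos 51 'a': at 16 ·f  emit P3@[51:51]
pos 52 'a': at 2 ·f  emit P3@[52:52]
pos 53 'a': at 3  emit P3@[53:53]
pos 54 'a': at 3 ·f  emit P3@[54:54]
pos 55 'c': at 4
pos 56 'b': at 5
pos 57 'b': at 6  emit P0@[52:57]
pos 58 'a': at 1 ·f  emit P3@[58:58]
pos 59 'a': at 2  emit P3@[59:59]
pos 60 'b': at 20 ·f  emit P6@[59:60]
pos 61 'a': at 1 ·f  emit P3@[61:61]
pos 62 'c': at 14
pos 63 'c': at 15  emit P1@[62:63],P4@[61:63]
pos 64 'b': at 21 ·f
pos 65 'b': at 9 ·f
pos 66 'c': at 10
pos 67 'c': at 11  emit P1@[66:67]
pos 68 'c': at 12  emit P1@[67:68]
pos 69 'c': at 13  emit P1@[68:69],P2@[65:69]
pos 70 'c': at 8 ·f  emit P1@[69:70]
pos 71 'c': at 8 ·f  emit P1@[70:71]
pos 72 'b': at 21 ·f
pos 73 'b': at 9 ·f
pos 74 'c': at 10
pos 75 'c': at 11  emit P1@[74:75]
pos 76 'c': at 12  emit P1@[75:76]
pos 77 'c': at 13  emit P1@[76:77],P2@[73:77]
pos 78 'a': at 16 ·f  emit P3@[78:78]

Matches: [[0,3],[1,3],[4,3],[5,6],[7,3],[9,1],[9,4],[10,3],[12,1],[12,4],[13,3],[14,3],[15,3],[16,3],[19,0],[20,3],[21,3],[22,3],[25,0],[30,3],[32,1],[32,4],[33,1],[34,3],[35,6],[37,1],[38,1],[39,1],[39,2],[40,1],[41,1],[42,3],[43,3],[44,3],[45,3],[46,3],[49,0],[51,3],[52,3],[53,3],[54,3],[57,0],[58,3],[59,3],[60,6],[61,3],[63,1],[63,4],[67,1],[68,1],[69,1],[69,2],[70,1],[71,1],[75,1],[76,1],[77,1],[77,2],[78,3]]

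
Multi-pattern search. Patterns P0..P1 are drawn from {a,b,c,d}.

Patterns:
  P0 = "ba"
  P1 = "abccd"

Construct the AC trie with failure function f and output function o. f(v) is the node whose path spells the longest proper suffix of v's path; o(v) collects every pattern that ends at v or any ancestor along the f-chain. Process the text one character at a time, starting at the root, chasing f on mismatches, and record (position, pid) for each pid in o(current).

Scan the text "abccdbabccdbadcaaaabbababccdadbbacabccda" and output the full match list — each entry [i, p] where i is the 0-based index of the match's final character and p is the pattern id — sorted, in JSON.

Construct AC machine:
Trie nodes:
  0='ε' goto a→3 b→1
  1='b' goto a→2
  2='ba' goto ·  ←P0
  3='a' goto b→4
  4='ab' goto c→5
  5='abc' goto c→6
  6='abcc' goto d→7
  7='abccd' goto ·  ←P1

Failure links (BFS by depth):
  fail(1) 'b': from fail(0)=0 chase 'b': 0 ⇒ 0;  out=∅∪out(0)=∅
  fail(3) 'a': from fail(0)=0 chase 'a': 0 ⇒ 0;  out=∅∪out(0)=∅
  fail(2) 'ba': from fail(1)=0 chase 'a': 0 ⇒ 3;  out={0}∪out(3)={0}
  fail(4) 'ab': from fail(3)=0 chase 'b': 0 ⇒ 1;  out=∅∪out(1)=∅
  fail(5) 'abc': from fail(4)=1 chase 'c': 1→0 ⇒ 0;  out=∅∪out(0)=∅
  fail(6) 'abcc': from fail(5)=0 chase 'c': 0 ⇒ 0;  out=∅∪out(0)=∅
  fail(7) 'abccd': from fail(6)=0 chase 'd': 0 ⇒ 0;  out={1}∪out(0)={1}

Scan:
pos 0 'a': at 3
pos 1 'b': at 4
pos 2 'c': at 5
pos 3 'c': at 6
pos 4 'd': at 7  → match P1@[0:4]
pos 5 'b': at 1 ·f
pos 6 'a': at 2  → match P0@[5:6]
pos 7 'b': at 4 ·f
pos 8 'c': at 5
pos 9 'c': at 6
pos 10 'd': at 7  → match P1@[6:10]
pos 11 'b': at 1 ·f
pos 12 'a': at 2  → match P0@[11:12]
pos 13 'd': at 0 ·f
pos 14 'c': at 0
pos 15 'a': at 3
pos 16 'a': at 3 ·f
pos 17 'a': at 3 ·f
pos 18 'a': at 3 ·f
pos 19 'b': at 4
pos 20 'b': at 1 ·f
pos 21 'a': at 2  → match P0@[20:21]
pos 22 'b': at 4 ·f
pos 23 'a': at 2 ·f  → match P0@[22:23]
pos 24 'b': at 4 ·f
pos 25 'c': at 5
pos 26 'c': at 6
pos 27 'd': at 7  → match P1@[23:27]
pos 28 'a': at 3 ·f
pos 29 'd': at 0 ·f
pos 30 'b': at 1
pos 31 'b': at 1 ·f
pos 32 'a': at 2  → match P0@[31:32]
pos 33 'c': at 0 ·f
pos 34 'a': at 3
pos 35 'b': at 4
pos 36 'c': at 5
pos 37 'c': at 6
pos 38 'd': at 7  → match P1@[34:38]
pos 39 'a': at 3 ·f

Result: [[4,1],[6,0],[10,1],[12,0],[21,0],[23,0],[27,1],[32,0],[38,1]]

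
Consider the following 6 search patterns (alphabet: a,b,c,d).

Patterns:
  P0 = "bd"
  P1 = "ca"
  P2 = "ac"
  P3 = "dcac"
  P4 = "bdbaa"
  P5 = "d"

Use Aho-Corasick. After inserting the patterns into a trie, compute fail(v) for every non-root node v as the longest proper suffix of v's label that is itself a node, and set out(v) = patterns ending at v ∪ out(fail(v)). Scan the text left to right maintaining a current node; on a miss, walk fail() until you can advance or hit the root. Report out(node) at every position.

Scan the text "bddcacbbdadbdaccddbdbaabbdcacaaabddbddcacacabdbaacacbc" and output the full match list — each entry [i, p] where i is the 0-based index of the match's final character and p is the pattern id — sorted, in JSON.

Build:
Trie nodes:
  n0 'ε': a→5 b→1 c→3 d→7
  n1 'b': d→2
  n2 'bd': b→11  ←P0
  n3 'c': a→4
  n4 'ca': ·  ←P1
  n5 'a': c→6
  n6 'ac': ·  ←P2
  n7 'd': c→8  ←P5
  n8 'dc': a→9
  n9 'dca': c→10
  n10 'dcac': ·  ←P3
  n11 'bdb': a→12
  n12 'bdba': a→13
  n13 'bdbaa': ·  ←P4

Failure links (BFS by depth):
  n1('b'): parent n0 fail=0; on 'b' 0 → fail=0;  out ∅∪∅=∅
  n3('c'): parent n0 fail=0; on 'c' 0 → fail=0;  out ∅∪∅=∅
  n5('a'): parent n0 fail=0; on 'a' 0 → fail=0;  out ∅∪∅=∅
  n7('d'): parent n0 fail=0; on 'd' 0 → fail=0;  out {5}∪∅={5}
  n2('bd'): parent n1 fail=0; on 'd' 0 → fail=7;  out {0}∪{5}={0,5}
  n4('ca'): parent n3 fail=0; on 'a' 0 → fail=5;  out {1}∪∅={1}
  n6('ac'): parent n5 fail=0; on 'c' 0 → fail=3;  out {2}∪∅={2}
  n8('dc'): parent n7 fail=0; on 'c' 0 → fail=3;  out ∅∪∅=∅
  n9('dca'): parent n8 fail=3; on 'a' 3 → fail=4;  out ∅∪{1}={1}
  n11('bdb'): parent n2 fail=7; on 'b' 7→0 → fail=1;  out ∅∪∅=∅
  n10('dcac'): parent n9 fail=4; on 'c' 4→5 → fail=6;  out {3}∪{2}={2,3}
  n12('bdba'): parent n11 fail=1; on 'a' 1→0 → fail=5;  out ∅∪∅=∅
  n13('bdbaa'): parent n12 fail=5; on 'a' 5→0 → fail=5;  out {4}∪∅={4}

Text stream:
[0] read 'b'  n0⇒n1
[1] read 'd'  n1⇒n2  ** P0@[0:1],P5@[1:1]
[2] read 'd'  n2⇒n7 (via fail)  ** P5@[2:2]
[3] read 'c'  n7⇒n8
[4] read 'a'  n8⇒n9  ** P1@[3:4]
[5] read 'c'  n9⇒n10  ** P2@[4:5],P3@[2:5]
[6] read 'b'  n10⇒n1 (via fail)
[7] read 'b'  n1⇒n1 (via fail)
[8] read 'd'  n1⇒n2  ** P0@[7:8],P5@[8:8]
[9] read 'a'  n2⇒n5 (via fail)
[10] read 'd'  n5⇒n7 (via fail)  ** P5@[10:10]
[11] read 'b'  n7⇒n1 (via fail)
[12] read 'd'  n1⇒n2  ** P0@[11:12],P5@[12:12]
[13] read 'a'  n2⇒n5 (via fail)
[14] read 'c'  n5⇒n6  ** P2@[13:14]
[15] read 'c'  n6⇒n3 (via fail)
[16] read 'd'  n3⇒n7 (via fail)  ** P5@[16:16]
[17] read 'd'  n7⇒n7 (via fail)  ** P5@[17:17]
[18] read 'b'  n7⇒n1 (via fail)
[19] read 'd'  n1⇒n2  ** P0@[18:19],P5@[19:19]
[20] read 'b'  n2⇒n11
[21] read 'a'  n11⇒n12
[22] read 'a'  n12⇒n13  ** P4@[18:22]
[23] read 'b'  n13⇒n1 (via fail)
[24] read 'b'  n1⇒n1 (via fail)
[25] read 'd'  n1⇒n2  ** P0@[24:25],P5@[25:25]
[26] read 'c'  n2⇒n8 (via fail)
[27] read 'a'  n8⇒n9  ** P1@[26:27]
[28] read 'c'  n9⇒n10  ** P2@[27:28],P3@[25:28]
[29] read 'a'  n10⇒n4 (via fail)  ** P1@[28:29]
[30] read 'a'  n4⇒n5 (via fail)
[31] read 'a'  n5⇒n5 (via fail)
[32] read 'b'  n5⇒n1 (via fail)
[33] read 'd'  n1⇒n2  ** P0@[32:33],P5@[33:33]
[34] read 'd'  n2⇒n7 (via fail)  ** P5@[34:34]
[35] read 'b'  n7⇒n1 (via fail)
[36] read 'd'  n1⇒n2  ** P0@[35:36],P5@[36:36]
[37] read 'd'  n2⇒n7 (via fail)  ** P5@[37:37]
[38] read 'c'  n7⇒n8
[39] read 'a'  n8⇒n9  ** P1@[38:39]
[40] read 'c'  n9⇒n10  ** P2@[39:40],P3@[37:40]
[41] read 'a'  n10⇒n4 (via fail)  ** P1@[40:41]
[42] read 'c'  n4⇒n6 (via fail)  ** P2@[41:42]
[43] read 'a'  n6⇒n4 (via fail)  ** P1@[42:43]
[44] read 'b'  n4⇒n1 (via fail)
[45] read 'd'  n1⇒n2  ** P0@[44:45],P5@[45:45]
[46] read 'b'  n2⇒n11
[47] read 'a'  n11⇒n12
[48] read 'a'  n12⇒n13  ** P4@[44:48]
[49] read 'c'  n13⇒n6 (via fail)  ** P2@[48:49]
[50] read 'a'  n6⇒n4 (via fail)  ** P1@[49:50]
[51] read 'c'  n4⇒n6 (via fail)  ** P2@[50:51]
[52] read 'b'  n6⇒n1 (via fail)
[53] read 'c'  n1⇒n3 (via fail)

All matches (sorted): [[1,0],[1,5],[2,5],[4,1],[5,2],[5,3],[8,0],[8,5],[10,5],[12,0],[12,5],[14,2],[16,5],[17,5],[19,0],[19,5],[22,4],[25,0],[25,5],[27,1],[28,2],[28,3],[29,1],[33,0],[33,5],[34,5],[36,0],[36,5],[37,5],[39,1],[40,2],[40,3],[41,1],[42,2],[43,1],[45,0],[45,5],[48,4],[49,2],[50,1],[51,2]]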